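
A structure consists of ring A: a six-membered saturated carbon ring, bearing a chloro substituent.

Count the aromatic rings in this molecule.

0

Ring A has only sp³ atoms, so it is not fully conjugated — not aromatic (cyclohexane).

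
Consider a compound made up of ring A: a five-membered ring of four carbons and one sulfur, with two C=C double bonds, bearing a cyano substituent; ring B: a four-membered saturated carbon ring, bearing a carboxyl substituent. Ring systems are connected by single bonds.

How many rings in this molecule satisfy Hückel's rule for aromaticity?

Ring A is fully conjugated (every ring atom contributes a p orbital); 2 ring double bonds (4 π electrons) plus a heteroatom lone pair (2) give 6 π electrons. 6 = 4(1)+2, so ring A is aromatic (thiophene).
Ring B has only sp³ atoms, so it is not fully conjugated — not aromatic (cyclobutane).
Aromatic: A. Total: 1.

1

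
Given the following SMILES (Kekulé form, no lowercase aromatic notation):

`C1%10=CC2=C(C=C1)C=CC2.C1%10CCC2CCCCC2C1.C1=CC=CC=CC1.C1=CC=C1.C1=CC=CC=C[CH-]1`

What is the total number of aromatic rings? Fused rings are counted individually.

The SMILES encodes a six-membered carbon ring with three alternating C=C double bonds, fused to a five-membered carbon ring containing one C=C double bond and one sp³ carbon; two fused six-membered saturated carbon rings; a seven-membered carbon ring with three C=C double bonds and one sp³ carbon; a four-membered carbon ring with two alternating C=C double bonds; a seven-membered all-carbon ring bearing a negative charge on one carbon, with three C=C double bonds.
The 6-membered ring is planar and fully conjugated; 3 ring double bonds give 6 π electrons. 6 = 4(1)+2, so it is aromatic (benzene ring).
The 5-membered ring has one sp³ carbon, so it is not fully conjugated — not aromatic (cyclopentene ring).
The second 6-membered ring has only sp³ atoms, so it is not fully conjugated — not aromatic (cyclohexane ring).
The third 6-membered ring has only sp³ atoms, so it is not fully conjugated — not aromatic (cyclohexane ring).
The 7-membered ring has one sp³ carbon, so it is not fully conjugated — not aromatic (cycloheptatriene).
The 4-membered ring has only sp² ring atoms; a planar conformation would have a fully conjugated π system of 4 electrons. But 4 = 4(1), which is 4n not 4n+2, so it is not aromatic (cyclobutadiene) — cyclobutadiene is antiaromatic and distorts to a rectangle.
The second 7-membered ring has only sp² ring atoms; a planar conformation would have a fully conjugated π system of 8 electrons. But 8 = 4(2), which is 4n not 4n+2, so it is not aromatic (cycloheptatrienyl anion).
1 of the 7 rings is aromatic. Total: 1.

1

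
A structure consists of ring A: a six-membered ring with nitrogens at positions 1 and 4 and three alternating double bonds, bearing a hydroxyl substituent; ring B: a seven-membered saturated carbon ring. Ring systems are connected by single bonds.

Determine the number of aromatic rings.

Ring A is planar and fully conjugated; 3 ring double bonds give 6 π electrons. That satisfies 4n+2 with n=1, so ring A is aromatic (pyrazine).
Ring B has only sp³ atoms, so it is not fully conjugated — not aromatic (cycloheptane).
Aromatic: A. Total: 1.

1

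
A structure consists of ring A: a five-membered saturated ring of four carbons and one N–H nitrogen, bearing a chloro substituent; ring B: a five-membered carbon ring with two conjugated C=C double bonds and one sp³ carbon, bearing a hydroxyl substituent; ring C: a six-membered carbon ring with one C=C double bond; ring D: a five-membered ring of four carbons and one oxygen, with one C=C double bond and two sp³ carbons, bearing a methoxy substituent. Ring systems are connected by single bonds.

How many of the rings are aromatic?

0

Ring A has only sp³ atoms, so it is not fully conjugated — not aromatic (pyrrolidine).
Ring B has one sp³ carbon, so it is not fully conjugated — not aromatic (cyclopentadiene).
Ring C has four sp³ carbons, so it is not fully conjugated — not aromatic (cyclohexene).
Ring D has two sp³ carbons, so it is not fully conjugated — not aromatic (2,3-dihydrofuran).
No ring is aromatic. Total: 0.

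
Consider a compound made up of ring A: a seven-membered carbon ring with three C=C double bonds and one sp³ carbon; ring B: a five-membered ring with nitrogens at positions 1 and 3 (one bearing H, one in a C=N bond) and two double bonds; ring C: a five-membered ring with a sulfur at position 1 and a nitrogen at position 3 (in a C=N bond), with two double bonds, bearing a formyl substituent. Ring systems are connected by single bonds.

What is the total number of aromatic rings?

2

Ring A has one sp³ carbon, so it is not fully conjugated — not aromatic (cycloheptatriene).
Ring B is planar and fully conjugated; 2 ring double bonds (4 π electrons) plus a heteroatom lone pair (2) give 6 π electrons. That satisfies 4n+2 with n=1, so ring B is aromatic (imidazole).
Ring C is planar and fully conjugated; 2 ring double bonds (4 π electrons) plus a heteroatom lone pair (2) give 6 π electrons. 6 = 4(1)+2, so ring C is aromatic (thiazole).
Aromatic: B, C. Total: 2.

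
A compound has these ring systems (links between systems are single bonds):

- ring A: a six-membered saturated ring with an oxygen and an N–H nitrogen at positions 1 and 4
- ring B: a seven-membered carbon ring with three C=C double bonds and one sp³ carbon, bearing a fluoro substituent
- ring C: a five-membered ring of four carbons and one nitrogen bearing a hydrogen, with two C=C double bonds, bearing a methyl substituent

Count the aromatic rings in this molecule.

1

Ring A has only sp³ atoms, so it is not fully conjugated — not aromatic (morpholine).
Ring B has one sp³ carbon, so it is not fully conjugated — not aromatic (cycloheptatriene).
Ring C is planar and fully conjugated; 2 ring double bonds (4 π electrons) plus a heteroatom lone pair (2) give 6 π electrons. That satisfies 4n+2 with n=1, so ring C is aromatic (pyrrole).
Aromatic: C. Total: 1.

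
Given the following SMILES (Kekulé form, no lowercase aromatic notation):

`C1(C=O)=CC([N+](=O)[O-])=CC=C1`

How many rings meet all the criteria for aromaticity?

1

The SMILES encodes a six-membered carbon ring with three alternating C=C double bonds.
The 6-membered ring is fully conjugated (every ring atom contributes a p orbital); 3 ring double bonds give 6 π electrons. 6 = 4(1)+2, so it is aromatic (benzene).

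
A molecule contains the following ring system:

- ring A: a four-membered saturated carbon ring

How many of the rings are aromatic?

Ring A has only sp³ atoms, so it is not fully conjugated — not aromatic (cyclobutane).

0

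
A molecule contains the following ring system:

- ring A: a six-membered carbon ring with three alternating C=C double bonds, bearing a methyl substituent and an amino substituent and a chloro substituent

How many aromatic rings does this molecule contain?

Ring A has a continuous p-orbital overlap around the ring; 3 ring double bonds give 6 π electrons. 6 = 4(1)+2, so ring A is aromatic (benzene).

1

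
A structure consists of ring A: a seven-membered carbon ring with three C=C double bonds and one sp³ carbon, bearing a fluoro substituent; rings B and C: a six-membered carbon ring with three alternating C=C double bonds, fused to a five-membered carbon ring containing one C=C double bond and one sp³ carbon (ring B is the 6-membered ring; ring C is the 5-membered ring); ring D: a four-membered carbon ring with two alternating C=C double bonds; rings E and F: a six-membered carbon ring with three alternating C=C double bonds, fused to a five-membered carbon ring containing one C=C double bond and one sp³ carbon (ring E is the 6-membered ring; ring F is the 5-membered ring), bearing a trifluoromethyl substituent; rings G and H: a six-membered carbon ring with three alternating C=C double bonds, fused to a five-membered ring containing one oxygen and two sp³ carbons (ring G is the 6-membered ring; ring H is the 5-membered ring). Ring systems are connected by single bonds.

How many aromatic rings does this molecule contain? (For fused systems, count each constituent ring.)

3

Ring A has one sp³ carbon, so it is not fully conjugated — not aromatic (cycloheptatriene).
Ring B is fully conjugated (every ring atom contributes a p orbital); 3 ring double bonds give 6 π electrons. 6 = 4(1)+2, so ring B is aromatic (benzene ring).
Ring C has one sp³ carbon, so it is not fully conjugated — not aromatic (cyclopentene ring).
Ring D has only sp² ring atoms; a planar conformation would have a fully conjugated π system of 4 electrons. But 4 = 4(1), which is 4n not 4n+2, so ring D is not aromatic (cyclobutadiene) — cyclobutadiene is antiaromatic and distorts to a rectangle.
Ring E has a continuous p-orbital overlap around the ring; 3 ring double bonds give 6 π electrons. Since 6 = 4n+2 (n=1), ring E is aromatic (benzene ring).
Ring F has one sp³ carbon, so it is not fully conjugated — not aromatic (cyclopentene ring).
Ring G is fully conjugated (every ring atom contributes a p orbital); 3 ring double bonds give 6 π electrons. Since 6 = 4n+2 (n=1), ring G is aromatic (benzene ring).
Ring H has two sp³ carbons, so it is not fully conjugated — not aromatic (oxolane ring).
Aromatic: B, E, G. Total: 3.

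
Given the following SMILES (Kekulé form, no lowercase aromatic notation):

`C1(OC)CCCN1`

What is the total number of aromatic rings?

The SMILES encodes a five-membered saturated ring of four carbons and one N–H nitrogen.
The 5-membered ring with one N–H has only sp³ atoms, so it is not fully conjugated — not aromatic (pyrrolidine).

0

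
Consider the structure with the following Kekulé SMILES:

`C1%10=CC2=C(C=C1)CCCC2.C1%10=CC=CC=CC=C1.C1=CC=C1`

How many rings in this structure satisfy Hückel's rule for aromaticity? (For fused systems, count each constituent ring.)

1

The SMILES encodes a six-membered carbon ring with three alternating C=C double bonds, fused to a saturated six-membered carbon ring; an eight-membered carbon ring with four alternating C=C double bonds; a four-membered carbon ring with two alternating C=C double bonds.
The 6-membered ring is fully conjugated (every ring atom contributes a p orbital); 3 ring double bonds give 6 π electrons. That satisfies 4n+2 with n=1, so it is aromatic (benzene ring).
The second 6-membered ring has four sp³ carbons, so it is not fully conjugated — not aromatic (cyclohexane ring).
The 8-membered ring has only sp² ring atoms; a planar conformation would have a fully conjugated π system of 8 electrons. But 8 = 4(2), which is 4n not 4n+2, so it is not aromatic (cyclooctatetraene) — cyclooctatetraene distorts into a non-planar tub to avoid antiaromaticity.
The 4-membered ring has only sp² ring atoms; a planar conformation would have a fully conjugated π system of 4 electrons. But 4 = 4(1), which is 4n not 4n+2, so it is not aromatic (cyclobutadiene) — cyclobutadiene is antiaromatic and distorts to a rectangle.
1 of the 4 rings is aromatic. Total: 1.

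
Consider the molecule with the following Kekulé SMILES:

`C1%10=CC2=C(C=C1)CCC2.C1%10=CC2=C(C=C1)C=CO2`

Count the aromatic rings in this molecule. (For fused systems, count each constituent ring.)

3

The SMILES encodes a six-membered carbon ring with three alternating C=C double bonds, fused to a saturated five-membered carbon ring; a six-membered carbon ring with three alternating C=C double bonds, fused to a five-membered ring containing one oxygen and two C=C double bonds.
The 6-membered ring is fully conjugated (every ring atom contributes a p orbital); 3 ring double bonds give 6 π electrons. 6 = 4(1)+2, so it is aromatic (benzene ring).
The 5-membered ring has three sp³ carbons, so it is not fully conjugated — not aromatic (cyclopentane ring).
The fused 6/5-membered bicyclic (with one oxygen) is a single π system with 9 sp² atoms and 10 π electrons from ring double bonds plus a heteroatom lone pair. 10 = 4(2)+2, so the system is aromatic and both rings count as aromatic (benzofuran).
3 of the 4 rings are aromatic. Total: 3.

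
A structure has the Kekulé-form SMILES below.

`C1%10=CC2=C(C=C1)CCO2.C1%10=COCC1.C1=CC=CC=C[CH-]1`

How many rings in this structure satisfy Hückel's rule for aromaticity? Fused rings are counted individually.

1

The SMILES encodes a six-membered carbon ring with three alternating C=C double bonds, fused to a five-membered ring containing one oxygen and two sp³ carbons; a five-membered ring of four carbons and one oxygen, with one C=C double bond and two sp³ carbons; a seven-membered all-carbon ring bearing a negative charge on one carbon, with three C=C double bonds.
The 6-membered ring is planar and fully conjugated; 3 ring double bonds give 6 π electrons. That satisfies 4n+2 with n=1, so it is aromatic (benzene ring).
The 5-membered ring with one oxygen has two sp³ carbons, so it is not fully conjugated — not aromatic (oxolane ring).
The second 5-membered ring with one oxygen has two sp³ carbons, so it is not fully conjugated — not aromatic (2,3-dihydrofuran).
The 7-membered ring has only sp² ring atoms; a planar conformation would have a fully conjugated π system of 8 electrons. But 8 = 4(2), which is 4n not 4n+2, so it is not aromatic (cycloheptatrienyl anion).
1 of the 4 rings is aromatic. Total: 1.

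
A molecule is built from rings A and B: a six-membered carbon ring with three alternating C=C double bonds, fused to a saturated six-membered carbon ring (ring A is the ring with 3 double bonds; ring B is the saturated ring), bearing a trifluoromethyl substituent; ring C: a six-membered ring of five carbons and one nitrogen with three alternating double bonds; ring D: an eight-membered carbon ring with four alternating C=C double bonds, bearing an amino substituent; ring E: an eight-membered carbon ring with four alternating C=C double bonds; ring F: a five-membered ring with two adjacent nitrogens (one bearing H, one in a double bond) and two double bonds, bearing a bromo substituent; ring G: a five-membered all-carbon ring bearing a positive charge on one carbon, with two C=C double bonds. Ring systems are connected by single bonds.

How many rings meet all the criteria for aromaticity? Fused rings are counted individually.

3

Ring A has a continuous p-orbital overlap around the ring; 3 ring double bonds give 6 π electrons. Since 6 = 4n+2 (n=1), ring A is aromatic (benzene ring).
Ring B has four sp³ carbons, so it is not fully conjugated — not aromatic (cyclohexane ring).
Ring C has a continuous p-orbital overlap around the ring; 3 ring double bonds give 6 π electrons. 6 = 4(1)+2, so ring C is aromatic (pyridine).
Ring D has only sp² ring atoms; a planar conformation would have a fully conjugated π system of 8 electrons. But 8 = 4(2), which is 4n not 4n+2, so ring D is not aromatic (cyclooctatetraene) — cyclooctatetraene distorts into a non-planar tub to avoid antiaromaticity.
Ring E has only sp² ring atoms; a planar conformation would have a fully conjugated π system of 8 electrons. But 8 = 4(2), which is 4n not 4n+2, so ring E is not aromatic (cyclooctatetraene) — cyclooctatetraene distorts into a non-planar tub to avoid antiaromaticity.
Ring F is fully conjugated (every ring atom contributes a p orbital); 2 ring double bonds (4 π electrons) plus a heteroatom lone pair (2) give 6 π electrons. 6 = 4(1)+2, so ring F is aromatic (pyrazole).
Ring G has only sp² ring atoms; a planar conformation would have a fully conjugated π system of 4 electrons. But 4 = 4(1), which is 4n not 4n+2, so ring G is not aromatic (cyclopentadienyl cation).
Aromatic: A, C, F. Total: 3.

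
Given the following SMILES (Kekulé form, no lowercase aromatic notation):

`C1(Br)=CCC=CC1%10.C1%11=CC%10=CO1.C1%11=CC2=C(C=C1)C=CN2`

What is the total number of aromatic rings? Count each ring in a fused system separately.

3

The SMILES encodes a six-membered carbon ring with two isolated C=C double bonds and two sp³ carbons; a five-membered ring of four carbons and one oxygen, with two C=C double bonds; a six-membered carbon ring with three alternating C=C double bonds, fused to a five-membered ring containing one N–H nitrogen and two C=C double bonds.
The 6-membered ring has two sp³ carbons, so it is not fully conjugated — not aromatic (1,4-cyclohexadiene).
The 5-membered ring with one oxygen has a continuous p-orbital overlap around the ring; 2 ring double bonds (4 π electrons) plus a heteroatom lone pair (2) give 6 π electrons. 6 = 4(1)+2, so it is aromatic (furan).
The fused 6/5-membered bicyclic (with one N–H) is a single π system with 9 sp² atoms and 10 π electrons from ring double bonds plus a heteroatom lone pair. 10 = 4(2)+2, so the system is aromatic and both rings count as aromatic (indole).
3 of the 4 rings are aromatic. Total: 3.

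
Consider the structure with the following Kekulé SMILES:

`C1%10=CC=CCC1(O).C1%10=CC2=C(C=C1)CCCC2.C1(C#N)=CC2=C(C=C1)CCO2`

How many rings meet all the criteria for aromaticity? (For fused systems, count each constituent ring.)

The SMILES encodes a six-membered carbon ring with two conjugated C=C double bonds and two sp³ carbons; a six-membered carbon ring with three alternating C=C double bonds, fused to a saturated six-membered carbon ring; a six-membered carbon ring with three alternating C=C double bonds, fused to a five-membered ring containing one oxygen and two sp³ carbons.
The 6-membered ring has two sp³ carbons, so it is not fully conjugated — not aromatic (1,3-cyclohexadiene).
The second 6-membered ring is fully conjugated (every ring atom contributes a p orbital); 3 ring double bonds give 6 π electrons. Since 6 = 4n+2 (n=1), it is aromatic (benzene ring).
The third 6-membered ring has four sp³ carbons, so it is not fully conjugated — not aromatic (cyclohexane ring).
The fourth 6-membered ring is planar and fully conjugated; 3 ring double bonds give 6 π electrons. 6 = 4(1)+2, so it is aromatic (benzene ring).
The 5-membered ring with one oxygen has two sp³ carbons, so it is not fully conjugated — not aromatic (oxolane ring).
2 of the 5 rings are aromatic. Total: 2.

2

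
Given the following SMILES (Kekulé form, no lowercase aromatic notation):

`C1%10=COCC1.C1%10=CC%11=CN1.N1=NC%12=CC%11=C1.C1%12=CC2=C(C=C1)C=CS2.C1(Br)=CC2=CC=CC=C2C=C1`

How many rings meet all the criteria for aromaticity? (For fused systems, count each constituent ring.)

The SMILES encodes a five-membered ring of four carbons and one oxygen, with one C=C double bond and two sp³ carbons; a five-membered ring of four carbons and one nitrogen bearing a hydrogen, with two C=C double bonds; a six-membered ring with two adjacent nitrogens and three alternating double bonds; a six-membered carbon ring with three alternating C=C double bonds, fused to a five-membered ring containing one sulfur and two C=C double bonds; two fused six-membered carbon rings, each with three alternating C=C double bonds.
The 5-membered ring with one oxygen has two sp³ carbons, so it is not fully conjugated — not aromatic (2,3-dihydrofuran).
The 5-membered ring with one N–H has a continuous p-orbital overlap around the ring; 2 ring double bonds (4 π electrons) plus a heteroatom lone pair (2) give 6 π electrons. Since 6 = 4n+2 (n=1), it is aromatic (pyrrole).
The 6-membered ring with two nitrogens (1,2) is planar and fully conjugated; 3 ring double bonds give 6 π electrons. Since 6 = 4n+2 (n=1), it is aromatic (pyridazine).
The fused 6/5-membered bicyclic (with one sulfur) is a single π system with 9 sp² atoms and 10 π electrons from ring double bonds plus a heteroatom lone pair. 10 = 4(2)+2, so the system is aromatic and both rings count as aromatic (benzothiophene).
The fused 6/6-membered bicyclic is a single π system with 10 sp² atoms and 10 π electrons from ring double bonds. 10 = 4(2)+2, so the system is aromatic and both rings count as aromatic (naphthalene).
6 of the 7 rings are aromatic. Total: 6.

6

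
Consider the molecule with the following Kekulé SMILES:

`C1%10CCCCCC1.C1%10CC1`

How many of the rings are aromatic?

0

The SMILES encodes a seven-membered saturated carbon ring; a three-membered saturated carbon ring.
The 7-membered ring has only sp³ atoms, so it is not fully conjugated — not aromatic (cycloheptane).
The 3-membered ring has only sp³ atoms, so it is not fully conjugated — not aromatic (cyclopropane).
None of the rings are aromatic. Total: 0.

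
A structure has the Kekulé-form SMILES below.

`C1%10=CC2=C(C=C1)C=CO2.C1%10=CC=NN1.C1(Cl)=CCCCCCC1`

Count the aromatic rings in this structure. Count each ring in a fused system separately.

The SMILES encodes a six-membered carbon ring with three alternating C=C double bonds, fused to a five-membered ring containing one oxygen and two C=C double bonds; a five-membered ring with two adjacent nitrogens (one bearing H, one in a double bond) and two double bonds; an eight-membered carbon ring with one C=C double bond.
The fused 6/5-membered bicyclic (with one oxygen) is a single π system with 9 sp² atoms and 10 π electrons from ring double bonds plus a heteroatom lone pair. 10 = 4(2)+2, so the system is aromatic and both rings count as aromatic (benzofuran).
The 5-membered ring with two adjacent nitrogens (one N–H, one =N–) has a continuous p-orbital overlap around the ring; 2 ring double bonds (4 π electrons) plus a heteroatom lone pair (2) give 6 π electrons. Since 6 = 4n+2 (n=1), it is aromatic (pyrazole).
The 8-membered ring has six sp³ carbons, so it is not fully conjugated — not aromatic (cyclooctene).
3 of the 4 rings are aromatic. Total: 3.

3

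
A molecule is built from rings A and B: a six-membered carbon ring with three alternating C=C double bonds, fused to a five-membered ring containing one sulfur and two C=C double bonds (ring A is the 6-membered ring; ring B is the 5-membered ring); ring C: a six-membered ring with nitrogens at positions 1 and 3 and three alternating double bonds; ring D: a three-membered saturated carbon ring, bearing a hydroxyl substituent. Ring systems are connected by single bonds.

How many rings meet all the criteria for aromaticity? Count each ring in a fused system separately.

3

Rings A and B form a fused bicyclic system (with one sulfur) with 9 sp² atoms and 10 π electrons from ring double bonds plus a heteroatom lone pair. 10 = 4(2)+2, so the system is aromatic and both rings count as aromatic (benzothiophene).
Ring C is fully conjugated (every ring atom contributes a p orbital); 3 ring double bonds give 6 π electrons. Since 6 = 4n+2 (n=1), ring C is aromatic (pyrimidine).
Ring D has only sp³ atoms, so it is not fully conjugated — not aromatic (cyclopropane).
Aromatic: A, B, C. Total: 3.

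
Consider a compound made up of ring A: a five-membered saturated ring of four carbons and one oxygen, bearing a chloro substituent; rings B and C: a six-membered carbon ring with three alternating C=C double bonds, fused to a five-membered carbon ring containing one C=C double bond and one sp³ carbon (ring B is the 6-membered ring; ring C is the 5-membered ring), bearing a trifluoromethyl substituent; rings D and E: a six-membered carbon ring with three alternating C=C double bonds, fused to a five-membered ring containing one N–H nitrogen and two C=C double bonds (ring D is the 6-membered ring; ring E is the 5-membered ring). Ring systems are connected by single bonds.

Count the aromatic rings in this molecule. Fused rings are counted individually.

Ring A has only sp³ atoms, so it is not fully conjugated — not aromatic (tetrahydrofuran).
Ring B has a continuous p-orbital overlap around the ring; 3 ring double bonds give 6 π electrons. Since 6 = 4n+2 (n=1), ring B is aromatic (benzene ring).
Ring C has one sp³ carbon, so it is not fully conjugated — not aromatic (cyclopentene ring).
Rings D and E form a fused bicyclic system (with one N–H) with 9 sp² atoms and 10 π electrons from ring double bonds plus a heteroatom lone pair. 10 = 4(2)+2, so the system is aromatic and both rings count as aromatic (indole).
Aromatic: B, D, E. Total: 3.

3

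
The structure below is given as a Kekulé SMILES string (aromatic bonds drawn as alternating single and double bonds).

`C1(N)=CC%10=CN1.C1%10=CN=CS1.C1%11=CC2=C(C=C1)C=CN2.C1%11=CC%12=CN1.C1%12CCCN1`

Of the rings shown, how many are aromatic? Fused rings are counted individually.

The SMILES encodes a five-membered ring of four carbons and one nitrogen bearing a hydrogen, with two C=C double bonds; a five-membered ring with a sulfur at position 1 and a nitrogen at position 3 (in a C=N bond), with two double bonds; a six-membered carbon ring with three alternating C=C double bonds, fused to a five-membered ring containing one N–H nitrogen and two C=C double bonds; a five-membered ring of four carbons and one nitrogen bearing a hydrogen, with two C=C double bonds; a five-membered saturated ring of four carbons and one N–H nitrogen.
The 5-membered ring with one N–H has a continuous p-orbital overlap around the ring; 2 ring double bonds (4 π electrons) plus a heteroatom lone pair (2) give 6 π electrons. Since 6 = 4n+2 (n=1), it is aromatic (pyrrole).
The 5-membered ring with one sulfur and one =N– has a continuous p-orbital overlap around the ring; 2 ring double bonds (4 π electrons) plus a heteroatom lone pair (2) give 6 π electrons. That satisfies 4n+2 with n=1, so it is aromatic (thiazole).
The fused 6/5-membered bicyclic (with one N–H) is a single π system with 9 sp² atoms and 10 π electrons from ring double bonds plus a heteroatom lone pair. 10 = 4(2)+2, so the system is aromatic and both rings count as aromatic (indole).
The second 5-membered ring with one N–H is planar and fully conjugated; 2 ring double bonds (4 π electrons) plus a heteroatom lone pair (2) give 6 π electrons. That satisfies 4n+2 with n=1, so it is aromatic (pyrrole).
The third 5-membered ring with one N–H has only sp³ atoms, so it is not fully conjugated — not aromatic (pyrrolidine).
5 of the 6 rings are aromatic. Total: 5.

5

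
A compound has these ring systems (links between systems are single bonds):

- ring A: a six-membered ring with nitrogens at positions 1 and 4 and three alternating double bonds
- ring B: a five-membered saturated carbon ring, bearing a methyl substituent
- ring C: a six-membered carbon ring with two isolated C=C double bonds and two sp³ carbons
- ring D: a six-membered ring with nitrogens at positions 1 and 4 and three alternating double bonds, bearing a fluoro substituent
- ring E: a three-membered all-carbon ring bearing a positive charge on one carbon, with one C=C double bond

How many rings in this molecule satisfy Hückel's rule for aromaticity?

3

Ring A has a continuous p-orbital overlap around the ring; 3 ring double bonds give 6 π electrons. 6 = 4(1)+2, so ring A is aromatic (pyrazine).
Ring B has only sp³ atoms, so it is not fully conjugated — not aromatic (cyclopentane).
Ring C has two sp³ carbons, so it is not fully conjugated — not aromatic (1,4-cyclohexadiene).
Ring D has a continuous p-orbital overlap around the ring; 3 ring double bonds give 6 π electrons. That satisfies 4n+2 with n=1, so ring D is aromatic (pyrazine).
Ring E has a continuous p-orbital overlap around the ring; 1 ring double bond (2 π electrons) plus the carbocation's empty p orbital (0, but keeps the ring conjugated) give 2 π electrons. That satisfies 4n+2 with n=0, so ring E is aromatic (cyclopropenyl cation).
Aromatic: A, D, E. Total: 3.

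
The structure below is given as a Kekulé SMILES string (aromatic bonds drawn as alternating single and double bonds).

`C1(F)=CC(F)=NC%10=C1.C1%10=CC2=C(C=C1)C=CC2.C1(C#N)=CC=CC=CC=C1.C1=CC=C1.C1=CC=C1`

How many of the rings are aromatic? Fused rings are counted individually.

2

The SMILES encodes a six-membered ring of five carbons and one nitrogen with three alternating double bonds; a six-membered carbon ring with three alternating C=C double bonds, fused to a five-membered carbon ring containing one C=C double bond and one sp³ carbon; an eight-membered carbon ring with four alternating C=C double bonds; a four-membered carbon ring with two alternating C=C double bonds; a four-membered carbon ring with two alternating C=C double bonds.
The 6-membered ring with one nitrogen is planar and fully conjugated; 3 ring double bonds give 6 π electrons. Since 6 = 4n+2 (n=1), it is aromatic (pyridine).
The 6-membered ring has a continuous p-orbital overlap around the ring; 3 ring double bonds give 6 π electrons. That satisfies 4n+2 with n=1, so it is aromatic (benzene ring).
The 5-membered ring has one sp³ carbon, so it is not fully conjugated — not aromatic (cyclopentene ring).
The 8-membered ring has only sp² ring atoms; a planar conformation would have a fully conjugated π system of 8 electrons. But 8 = 4(2), which is 4n not 4n+2, so it is not aromatic (cyclooctatetraene) — cyclooctatetraene distorts into a non-planar tub to avoid antiaromaticity.
The 4-membered ring has only sp² ring atoms; a planar conformation would have a fully conjugated π system of 4 electrons. But 4 = 4(1), which is 4n not 4n+2, so it is not aromatic (cyclobutadiene) — cyclobutadiene is antiaromatic and distorts to a rectangle.
The second 4-membered ring has only sp² ring atoms; a planar conformation would have a fully conjugated π system of 4 electrons. But 4 = 4(1), which is 4n not 4n+2, so it is not aromatic (cyclobutadiene) — cyclobutadiene is antiaromatic and distorts to a rectangle.
2 of the 6 rings are aromatic. Total: 2.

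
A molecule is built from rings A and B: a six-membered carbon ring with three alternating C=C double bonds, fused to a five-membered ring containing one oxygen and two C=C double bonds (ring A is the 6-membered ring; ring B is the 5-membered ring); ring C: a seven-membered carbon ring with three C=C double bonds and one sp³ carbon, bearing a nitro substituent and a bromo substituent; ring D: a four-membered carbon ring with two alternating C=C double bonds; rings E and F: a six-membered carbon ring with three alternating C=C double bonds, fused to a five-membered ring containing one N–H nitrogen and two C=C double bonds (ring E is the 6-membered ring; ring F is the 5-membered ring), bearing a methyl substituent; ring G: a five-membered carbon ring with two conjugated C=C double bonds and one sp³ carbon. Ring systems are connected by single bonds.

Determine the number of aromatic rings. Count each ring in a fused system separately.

Rings A and B form a fused bicyclic system (with one oxygen) with 9 sp² atoms and 10 π electrons from ring double bonds plus a heteroatom lone pair. 10 = 4(2)+2, so the system is aromatic and both rings count as aromatic (benzofuran).
Ring C has one sp³ carbon, so it is not fully conjugated — not aromatic (cycloheptatriene).
Ring D has only sp² ring atoms; a planar conformation would have a fully conjugated π system of 4 electrons. But 4 = 4(1), which is 4n not 4n+2, so ring D is not aromatic (cyclobutadiene) — cyclobutadiene is antiaromatic and distorts to a rectangle.
Rings E and F form a fused bicyclic system (with one N–H) with 9 sp² atoms and 10 π electrons from ring double bonds plus a heteroatom lone pair. 10 = 4(2)+2, so the system is aromatic and both rings count as aromatic (indole).
Ring G has one sp³ carbon, so it is not fully conjugated — not aromatic (cyclopentadiene).
Aromatic: A, B, E, F. Total: 4.

4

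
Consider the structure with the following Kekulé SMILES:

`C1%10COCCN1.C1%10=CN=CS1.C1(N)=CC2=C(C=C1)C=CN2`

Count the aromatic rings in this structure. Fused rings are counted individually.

3

The SMILES encodes a six-membered saturated ring with an oxygen and an N–H nitrogen at positions 1 and 4; a five-membered ring with a sulfur at position 1 and a nitrogen at position 3 (in a C=N bond), with two double bonds; a six-membered carbon ring with three alternating C=C double bonds, fused to a five-membered ring containing one N–H nitrogen and two C=C double bonds.
The 6-membered ring with one oxygen and one N–H (1,4) has only sp³ atoms, so it is not fully conjugated — not aromatic (morpholine).
The 5-membered ring with one sulfur and one =N– has a continuous p-orbital overlap around the ring; 2 ring double bonds (4 π electrons) plus a heteroatom lone pair (2) give 6 π electrons. Since 6 = 4n+2 (n=1), it is aromatic (thiazole).
The fused 6/5-membered bicyclic (with one N–H) is a single π system with 9 sp² atoms and 10 π electrons from ring double bonds plus a heteroatom lone pair. 10 = 4(2)+2, so the system is aromatic and both rings count as aromatic (indole).
3 of the 4 rings are aromatic. Total: 3.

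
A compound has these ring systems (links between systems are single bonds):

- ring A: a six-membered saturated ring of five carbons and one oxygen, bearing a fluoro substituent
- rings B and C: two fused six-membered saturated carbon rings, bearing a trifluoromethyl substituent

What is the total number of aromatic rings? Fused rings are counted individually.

0

Ring A has only sp³ atoms, so it is not fully conjugated — not aromatic (tetrahydropyran).
Ring B has only sp³ atoms, so it is not fully conjugated — not aromatic (cyclohexane ring).
Ring C has only sp³ atoms, so it is not fully conjugated — not aromatic (cyclohexane ring).
No ring is aromatic. Total: 0.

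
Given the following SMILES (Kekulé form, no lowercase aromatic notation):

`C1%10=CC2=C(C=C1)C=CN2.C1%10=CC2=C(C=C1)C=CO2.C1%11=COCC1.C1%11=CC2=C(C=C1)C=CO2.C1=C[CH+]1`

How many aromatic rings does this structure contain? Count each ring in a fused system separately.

7

The SMILES encodes a six-membered carbon ring with three alternating C=C double bonds, fused to a five-membered ring containing one N–H nitrogen and two C=C double bonds; a six-membered carbon ring with three alternating C=C double bonds, fused to a five-membered ring containing one oxygen and two C=C double bonds; a five-membered ring of four carbons and one oxygen, with one C=C double bond and two sp³ carbons; a six-membered carbon ring with three alternating C=C double bonds, fused to a five-membered ring containing one oxygen and two C=C double bonds; a three-membered all-carbon ring bearing a positive charge on one carbon, with one C=C double bond.
The fused 6/5-membered bicyclic (with one N–H) is a single π system with 9 sp² atoms and 10 π electrons from ring double bonds plus a heteroatom lone pair. 10 = 4(2)+2, so the system is aromatic and both rings count as aromatic (indole).
The fused 6/5-membered bicyclic (with one oxygen) is a single π system with 9 sp² atoms and 10 π electrons from ring double bonds plus a heteroatom lone pair. 10 = 4(2)+2, so the system is aromatic and both rings count as aromatic (benzofuran).
The 5-membered ring with one oxygen has two sp³ carbons, so it is not fully conjugated — not aromatic (2,3-dihydrofuran).
The fused 6/5-membered bicyclic (with one oxygen) is a single π system with 9 sp² atoms and 10 π electrons from ring double bonds plus a heteroatom lone pair. 10 = 4(2)+2, so the system is aromatic and both rings count as aromatic (benzofuran).
The 3-membered ring is planar and fully conjugated; 1 ring double bond (2 π electrons) plus the carbocation's empty p orbital (0, but keeps the ring conjugated) give 2 π electrons. 2 = 4(0)+2, so it is aromatic (cyclopropenyl cation).
7 of the 8 rings are aromatic. Total: 7.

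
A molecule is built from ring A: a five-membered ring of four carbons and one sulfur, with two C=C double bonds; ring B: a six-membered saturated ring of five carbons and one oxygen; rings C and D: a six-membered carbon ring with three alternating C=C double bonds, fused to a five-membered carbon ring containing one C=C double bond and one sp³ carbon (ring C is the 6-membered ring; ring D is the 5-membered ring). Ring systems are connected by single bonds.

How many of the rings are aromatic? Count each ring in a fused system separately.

2

Ring A is planar and fully conjugated; 2 ring double bonds (4 π electrons) plus a heteroatom lone pair (2) give 6 π electrons. That satisfies 4n+2 with n=1, so ring A is aromatic (thiophene).
Ring B has only sp³ atoms, so it is not fully conjugated — not aromatic (tetrahydropyran).
Ring C has a continuous p-orbital overlap around the ring; 3 ring double bonds give 6 π electrons. Since 6 = 4n+2 (n=1), ring C is aromatic (benzene ring).
Ring D has one sp³ carbon, so it is not fully conjugated — not aromatic (cyclopentene ring).
Aromatic: A, C. Total: 2.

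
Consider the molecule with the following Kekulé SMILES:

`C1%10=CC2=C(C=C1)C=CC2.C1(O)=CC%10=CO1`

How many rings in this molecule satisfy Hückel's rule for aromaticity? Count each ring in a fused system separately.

The SMILES encodes a six-membered carbon ring with three alternating C=C double bonds, fused to a five-membered carbon ring containing one C=C double bond and one sp³ carbon; a five-membered ring of four carbons and one oxygen, with two C=C double bonds.
The 6-membered ring is planar and fully conjugated; 3 ring double bonds give 6 π electrons. That satisfies 4n+2 with n=1, so it is aromatic (benzene ring).
The 5-membered ring has one sp³ carbon, so it is not fully conjugated — not aromatic (cyclopentene ring).
The 5-membered ring with one oxygen is planar and fully conjugated; 2 ring double bonds (4 π electrons) plus a heteroatom lone pair (2) give 6 π electrons. That satisfies 4n+2 with n=1, so it is aromatic (furan).
2 of the 3 rings are aromatic. Total: 2.

2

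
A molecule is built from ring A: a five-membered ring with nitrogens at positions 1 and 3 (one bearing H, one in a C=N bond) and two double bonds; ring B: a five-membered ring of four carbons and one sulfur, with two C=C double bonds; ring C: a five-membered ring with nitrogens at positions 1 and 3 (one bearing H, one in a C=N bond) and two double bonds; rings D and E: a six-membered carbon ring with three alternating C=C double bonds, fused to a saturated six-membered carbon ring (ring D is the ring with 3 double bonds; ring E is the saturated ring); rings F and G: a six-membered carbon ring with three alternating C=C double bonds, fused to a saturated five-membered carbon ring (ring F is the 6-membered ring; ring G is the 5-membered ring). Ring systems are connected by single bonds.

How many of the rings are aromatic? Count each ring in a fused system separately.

Ring A has a continuous p-orbital overlap around the ring; 2 ring double bonds (4 π electrons) plus a heteroatom lone pair (2) give 6 π electrons. 6 = 4(1)+2, so ring A is aromatic (imidazole).
Ring B is planar and fully conjugated; 2 ring double bonds (4 π electrons) plus a heteroatom lone pair (2) give 6 π electrons. Since 6 = 4n+2 (n=1), ring B is aromatic (thiophene).
Ring C is fully conjugated (every ring atom contributes a p orbital); 2 ring double bonds (4 π electrons) plus a heteroatom lone pair (2) give 6 π electrons. That satisfies 4n+2 with n=1, so ring C is aromatic (imidazole).
Ring D has a continuous p-orbital overlap around the ring; 3 ring double bonds give 6 π electrons. 6 = 4(1)+2, so ring D is aromatic (benzene ring).
Ring E has four sp³ carbons, so it is not fully conjugated — not aromatic (cyclohexane ring).
Ring F is planar and fully conjugated; 3 ring double bonds give 6 π electrons. Since 6 = 4n+2 (n=1), ring F is aromatic (benzene ring).
Ring G has three sp³ carbons, so it is not fully conjugated — not aromatic (cyclopentane ring).
Aromatic: A, B, C, D, F. Total: 5.

5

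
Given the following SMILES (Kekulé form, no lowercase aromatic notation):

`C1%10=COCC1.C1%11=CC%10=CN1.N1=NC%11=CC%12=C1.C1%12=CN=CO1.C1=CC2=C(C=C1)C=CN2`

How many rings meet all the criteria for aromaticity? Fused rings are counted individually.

5

The SMILES encodes a five-membered ring of four carbons and one oxygen, with one C=C double bond and two sp³ carbons; a five-membered ring of four carbons and one nitrogen bearing a hydrogen, with two C=C double bonds; a six-membered ring with two adjacent nitrogens and three alternating double bonds; a five-membered ring with an oxygen at position 1 and a nitrogen at position 3 (in a C=N bond), with two double bonds; a six-membered carbon ring with three alternating C=C double bonds, fused to a five-membered ring containing one N–H nitrogen and two C=C double bonds.
The 5-membered ring with one oxygen has two sp³ carbons, so it is not fully conjugated — not aromatic (2,3-dihydrofuran).
The 5-membered ring with one N–H has a continuous p-orbital overlap around the ring; 2 ring double bonds (4 π electrons) plus a heteroatom lone pair (2) give 6 π electrons. 6 = 4(1)+2, so it is aromatic (pyrrole).
The 6-membered ring with two nitrogens (1,2) is planar and fully conjugated; 3 ring double bonds give 6 π electrons. Since 6 = 4n+2 (n=1), it is aromatic (pyridazine).
The 5-membered ring with one oxygen and one =N– is planar and fully conjugated; 2 ring double bonds (4 π electrons) plus a heteroatom lone pair (2) give 6 π electrons. 6 = 4(1)+2, so it is aromatic (oxazole).
The fused 6/5-membered bicyclic (with one N–H) is a single π system with 9 sp² atoms and 10 π electrons from ring double bonds plus a heteroatom lone pair. 10 = 4(2)+2, so the system is aromatic and both rings count as aromatic (indole).
5 of the 6 rings are aromatic. Total: 5.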